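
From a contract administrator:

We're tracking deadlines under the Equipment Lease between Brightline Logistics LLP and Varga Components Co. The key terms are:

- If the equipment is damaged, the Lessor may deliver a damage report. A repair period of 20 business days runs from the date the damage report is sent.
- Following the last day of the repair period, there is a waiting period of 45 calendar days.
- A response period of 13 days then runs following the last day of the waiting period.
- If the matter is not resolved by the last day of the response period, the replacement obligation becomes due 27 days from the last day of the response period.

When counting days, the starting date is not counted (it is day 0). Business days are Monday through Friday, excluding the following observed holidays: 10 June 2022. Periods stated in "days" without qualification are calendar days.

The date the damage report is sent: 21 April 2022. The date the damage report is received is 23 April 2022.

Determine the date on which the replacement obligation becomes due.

12 August 2022

From Thursday, 21 April 2022, 20 business days (Apr 22, Apr 25, Apr 26, Apr 27, …, May 17, May 18, May 19, skipping weekends) brings us to Thursday, 19 May 2022, which is the last day of the repair period.
Adding 45 calendar days to 19 May 2022 gives 3 July 2022, which is the last day of the waiting period.
Adding 13 calendar days to 3 July 2022 gives 16 July 2022, which is the last day of the response period.
The date on which the replacement obligation becomes due: 27 calendar days after 16 July 2022 is 12 August 2022.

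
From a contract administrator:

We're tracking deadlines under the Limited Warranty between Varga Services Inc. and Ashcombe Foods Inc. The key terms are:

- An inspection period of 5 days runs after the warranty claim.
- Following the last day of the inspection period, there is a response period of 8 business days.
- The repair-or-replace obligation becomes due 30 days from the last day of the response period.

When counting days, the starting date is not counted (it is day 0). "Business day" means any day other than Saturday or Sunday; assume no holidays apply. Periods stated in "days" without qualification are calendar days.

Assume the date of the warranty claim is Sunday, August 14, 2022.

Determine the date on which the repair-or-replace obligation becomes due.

September 30, 2022

The last day of the inspection period: 5 calendar days after August 14, 2022 is August 19, 2022.
From Friday, August 19, 2022, 8 business days (Aug 22, Aug 23, Aug 24, Aug 25, Aug 26, Aug 29, Aug 30, Aug 31, skipping weekends) brings us to Wednesday, August 31, 2022, which is the last day of the response period.
Adding 30 calendar days to August 31, 2022 gives September 30, 2022, which is the date on which the repair-or-replace obligation becomes due.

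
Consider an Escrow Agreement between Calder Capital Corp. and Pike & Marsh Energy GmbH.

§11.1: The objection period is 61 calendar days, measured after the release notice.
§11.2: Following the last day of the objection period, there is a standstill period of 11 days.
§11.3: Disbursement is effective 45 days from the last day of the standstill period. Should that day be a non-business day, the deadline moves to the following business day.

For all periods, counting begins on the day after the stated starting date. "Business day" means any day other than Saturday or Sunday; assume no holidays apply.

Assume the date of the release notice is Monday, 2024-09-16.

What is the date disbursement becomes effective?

2025-01-13

The last day of the objection period: 2024-09-16 + 61 days = 2024-11-16.
The last day of the standstill period: 11 calendar days after 2024-11-16 is 2024-11-27.
The date disbursement becomes effective: 2024-11-27 + 45 days = 2025-01-11. That falls on a Saturday, so it rolls to the next business day, Monday, 2025-01-13.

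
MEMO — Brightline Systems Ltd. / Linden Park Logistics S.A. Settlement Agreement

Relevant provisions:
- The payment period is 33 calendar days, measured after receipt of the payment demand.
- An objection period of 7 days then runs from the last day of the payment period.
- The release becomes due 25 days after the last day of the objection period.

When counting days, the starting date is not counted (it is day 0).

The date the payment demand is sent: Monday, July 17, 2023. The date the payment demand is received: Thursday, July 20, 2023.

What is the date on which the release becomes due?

The last day of the payment period: July 20, 2023 + 33 days = August 22, 2023.
Adding 7 calendar days to August 22, 2023 gives August 29, 2023, which is the last day of the objection period.
The date on which the release becomes due: August 29, 2023 + 25 days = September 23, 2023.

September 23, 2023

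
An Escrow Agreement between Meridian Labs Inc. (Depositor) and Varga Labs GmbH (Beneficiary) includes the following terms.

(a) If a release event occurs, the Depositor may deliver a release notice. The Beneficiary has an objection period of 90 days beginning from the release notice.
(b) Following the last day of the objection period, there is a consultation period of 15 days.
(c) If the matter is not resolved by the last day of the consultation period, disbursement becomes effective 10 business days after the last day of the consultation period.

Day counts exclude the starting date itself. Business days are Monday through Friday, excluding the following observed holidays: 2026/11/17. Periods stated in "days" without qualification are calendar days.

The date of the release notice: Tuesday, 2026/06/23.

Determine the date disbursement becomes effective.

Adding 90 calendar days to 2026/06/23 gives 2026/09/21, which is the last day of the objection period.
The last day of the consultation period: 15 calendar days after 2026/09/21 is 2026/10/06.
From Tuesday, 2026/10/06, 10 business days (Oct 7, Oct 8, Oct 9, Oct 12, Oct 13, Oct 14, Oct 15, Oct 16, Oct 19, Oct 20, skipping weekends) brings us to Tuesday, 2026/10/20, which is the date disbursement becomes effective.

2026/10/20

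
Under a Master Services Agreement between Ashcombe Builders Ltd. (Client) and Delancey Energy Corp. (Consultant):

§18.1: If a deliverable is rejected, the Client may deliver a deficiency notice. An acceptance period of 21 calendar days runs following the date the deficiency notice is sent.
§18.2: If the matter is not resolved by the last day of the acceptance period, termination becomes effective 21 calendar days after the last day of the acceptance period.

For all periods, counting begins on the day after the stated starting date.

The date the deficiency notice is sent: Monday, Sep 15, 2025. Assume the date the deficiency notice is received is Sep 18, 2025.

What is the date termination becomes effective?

The last day of the acceptance period: Sep 15, 2025 + 21 days = Oct 6, 2025.
The date termination becomes effective: Oct 6, 2025 + 21 days = Oct 27, 2025.

Oct 27, 2025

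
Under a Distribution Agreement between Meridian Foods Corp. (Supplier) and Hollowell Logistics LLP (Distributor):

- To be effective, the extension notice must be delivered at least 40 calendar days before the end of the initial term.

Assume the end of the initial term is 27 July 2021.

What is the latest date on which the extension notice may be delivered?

27 July 2021 minus 40 days is 17 June 2021.

17 June 2021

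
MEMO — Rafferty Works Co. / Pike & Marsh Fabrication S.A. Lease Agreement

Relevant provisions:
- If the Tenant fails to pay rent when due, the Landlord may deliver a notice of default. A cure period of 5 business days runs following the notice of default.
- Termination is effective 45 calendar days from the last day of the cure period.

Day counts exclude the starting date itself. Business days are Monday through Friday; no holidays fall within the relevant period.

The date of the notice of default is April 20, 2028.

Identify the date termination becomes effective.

June 11, 2028

The last day of the cure period: 5 business days after Thursday, April 20, 2028, skipping weekends — Apr 21, Apr 24, Apr 25, Apr 26, Apr 27 — lands on Thursday, April 27, 2028.
Adding 45 calendar days to April 27, 2028 gives June 11, 2028, which is the date termination becomes effective.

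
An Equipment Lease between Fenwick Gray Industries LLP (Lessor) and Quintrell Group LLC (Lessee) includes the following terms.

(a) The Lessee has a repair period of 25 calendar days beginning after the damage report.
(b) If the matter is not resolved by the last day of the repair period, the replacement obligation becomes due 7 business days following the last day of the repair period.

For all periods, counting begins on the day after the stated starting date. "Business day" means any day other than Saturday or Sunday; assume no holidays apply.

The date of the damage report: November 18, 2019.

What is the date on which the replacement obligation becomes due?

Adding 25 calendar days to November 18, 2019 gives December 13, 2019, which is the last day of the repair period.
The date on which the replacement obligation becomes due: 7 business days after Friday, December 13, 2019, skipping weekends — Dec 16, Dec 17, Dec 18, Dec 19, Dec 20, Dec 23, Dec 24 — lands on Tuesday, December 24, 2019.

December 24, 2019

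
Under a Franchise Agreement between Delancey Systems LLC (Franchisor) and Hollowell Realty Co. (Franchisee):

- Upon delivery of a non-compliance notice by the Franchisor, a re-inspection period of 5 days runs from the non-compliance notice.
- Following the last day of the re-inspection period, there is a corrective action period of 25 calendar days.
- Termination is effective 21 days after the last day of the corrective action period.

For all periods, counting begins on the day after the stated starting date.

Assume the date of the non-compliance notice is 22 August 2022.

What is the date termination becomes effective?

12 October 2022

The last day of the re-inspection period: 5 calendar days after 22 August 2022 is 27 August 2022.
The last day of the corrective action period: 27 August 2022 + 25 days = 21 September 2022.
The date termination becomes effective: 21 September 2022 + 21 days = 12 October 2022.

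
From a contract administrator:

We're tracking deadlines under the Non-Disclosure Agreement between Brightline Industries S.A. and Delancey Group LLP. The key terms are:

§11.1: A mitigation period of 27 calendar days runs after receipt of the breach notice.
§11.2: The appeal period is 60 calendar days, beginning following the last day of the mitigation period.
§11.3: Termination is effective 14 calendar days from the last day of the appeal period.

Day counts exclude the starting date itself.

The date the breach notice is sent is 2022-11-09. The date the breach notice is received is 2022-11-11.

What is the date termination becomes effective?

The last day of the mitigation period: 27 calendar days after 2022-11-11 is 2022-12-08.
Adding 60 calendar days to 2022-12-08 gives 2023-02-06, which is the last day of the appeal period.
The date termination becomes effective: 2023-02-06 + 14 days = 2023-02-20.

2023-02-20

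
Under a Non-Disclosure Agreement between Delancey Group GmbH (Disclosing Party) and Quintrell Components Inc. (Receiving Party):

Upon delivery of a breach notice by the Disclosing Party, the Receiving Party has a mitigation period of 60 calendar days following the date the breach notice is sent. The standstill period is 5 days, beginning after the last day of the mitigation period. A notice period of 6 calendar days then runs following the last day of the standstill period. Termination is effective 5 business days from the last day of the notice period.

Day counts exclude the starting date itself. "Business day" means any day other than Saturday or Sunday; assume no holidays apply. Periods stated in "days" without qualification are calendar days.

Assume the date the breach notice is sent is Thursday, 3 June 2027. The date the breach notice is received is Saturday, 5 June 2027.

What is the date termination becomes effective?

20 August 2027

The last day of the mitigation period: 60 calendar days after 3 June 2027 is 2 August 2027.
Adding 5 calendar days to 2 August 2027 gives 7 August 2027, which is the last day of the standstill period.
The last day of the notice period: 6 calendar days after 7 August 2027 is 13 August 2027.
The date termination becomes effective: 5 business days after Friday, 13 August 2027, skipping weekends — Aug 16, Aug 17, Aug 18, Aug 19, Aug 20 — lands on Friday, 20 August 2027.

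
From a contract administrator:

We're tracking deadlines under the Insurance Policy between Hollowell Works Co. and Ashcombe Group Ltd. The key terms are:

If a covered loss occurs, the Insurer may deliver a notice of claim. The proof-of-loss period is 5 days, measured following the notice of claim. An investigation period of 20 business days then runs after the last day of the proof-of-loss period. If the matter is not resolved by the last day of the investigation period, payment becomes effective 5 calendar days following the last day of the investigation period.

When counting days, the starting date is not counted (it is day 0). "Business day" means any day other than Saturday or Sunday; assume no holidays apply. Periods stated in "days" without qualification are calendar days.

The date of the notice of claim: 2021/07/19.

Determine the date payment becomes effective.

2021/08/25

The last day of the proof-of-loss period: 5 calendar days after 2021/07/19 is 2021/07/24.
The last day of the investigation period: 20 business days after Saturday, 2021/07/24, skipping weekends — Jul 26, Jul 27, Jul 28, Jul 29, …, Aug 18, Aug 19, Aug 20 — lands on Friday, 2021/08/20.
Adding 5 calendar days to 2021/08/20 gives 2021/08/25, which is the date payment becomes effective.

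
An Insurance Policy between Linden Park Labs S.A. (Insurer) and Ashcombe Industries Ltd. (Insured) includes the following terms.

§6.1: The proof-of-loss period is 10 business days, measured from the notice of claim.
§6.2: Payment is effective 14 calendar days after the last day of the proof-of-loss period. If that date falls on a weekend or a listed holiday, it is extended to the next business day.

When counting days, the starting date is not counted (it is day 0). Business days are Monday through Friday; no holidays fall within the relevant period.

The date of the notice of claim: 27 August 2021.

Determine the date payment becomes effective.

24 September 2021

From Friday, 27 August 2021, 10 business days (Aug 30, Aug 31, Sep 1, Sep 2, Sep 3, Sep 6, Sep 7, Sep 8, Sep 9, Sep 10, skipping weekends) brings us to Friday, 10 September 2021, which is the last day of the proof-of-loss period.
The date payment becomes effective: 10 September 2021 + 14 days = 24 September 2021. 24 September 2021 is a Friday, so no roll-forward applies.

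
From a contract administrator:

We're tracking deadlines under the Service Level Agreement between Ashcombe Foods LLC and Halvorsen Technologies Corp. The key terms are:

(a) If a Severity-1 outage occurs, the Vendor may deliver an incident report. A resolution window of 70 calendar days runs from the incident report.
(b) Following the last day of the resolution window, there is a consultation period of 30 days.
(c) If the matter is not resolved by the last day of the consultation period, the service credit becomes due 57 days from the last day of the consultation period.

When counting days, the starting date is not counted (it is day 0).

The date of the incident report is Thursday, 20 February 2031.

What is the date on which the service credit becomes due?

The last day of the resolution window: 20 February 2031 + 70 days = 1 May 2031.
The last day of the consultation period: 30 calendar days after 1 May 2031 is 31 May 2031.
Adding 57 calendar days to 31 May 2031 gives 27 July 2031, which is the date on which the service credit becomes due.

27 July 2031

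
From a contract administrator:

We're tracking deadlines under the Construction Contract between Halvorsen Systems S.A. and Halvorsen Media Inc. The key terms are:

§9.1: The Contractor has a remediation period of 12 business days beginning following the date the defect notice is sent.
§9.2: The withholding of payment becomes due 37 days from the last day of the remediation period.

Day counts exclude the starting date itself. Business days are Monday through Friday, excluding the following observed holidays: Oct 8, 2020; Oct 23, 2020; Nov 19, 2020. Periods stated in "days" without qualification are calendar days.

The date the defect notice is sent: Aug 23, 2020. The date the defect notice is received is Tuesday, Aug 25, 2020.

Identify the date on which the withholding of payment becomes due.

The last day of the remediation period: counting 12 business days from Sunday, Aug 23, 2020 (Aug 24, Aug 25, Aug 26, Aug 27, …, Sep 4, Sep 7, Sep 8, skipping weekends) reaches Tuesday, Sep 8, 2020.
Adding 37 calendar days to Sep 8, 2020 gives Oct 15, 2020, which is the date on which the withholding of payment becomes due.

Oct 15, 2020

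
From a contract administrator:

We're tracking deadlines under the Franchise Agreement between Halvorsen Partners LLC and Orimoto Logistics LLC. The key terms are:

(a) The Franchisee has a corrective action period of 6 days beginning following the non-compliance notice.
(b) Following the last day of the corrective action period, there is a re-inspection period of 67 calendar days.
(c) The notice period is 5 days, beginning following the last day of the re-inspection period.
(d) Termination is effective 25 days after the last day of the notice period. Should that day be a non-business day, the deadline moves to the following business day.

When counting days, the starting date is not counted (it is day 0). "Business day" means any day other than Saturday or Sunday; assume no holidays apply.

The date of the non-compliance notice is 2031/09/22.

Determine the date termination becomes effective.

2032/01/05

The last day of the corrective action period: 6 calendar days after 2031/09/22 is 2031/09/28.
The last day of the re-inspection period: 67 calendar days after 2031/09/28 is 2031/12/04.
The last day of the notice period: 5 calendar days after 2031/12/04 is 2031/12/09.
The date termination becomes effective: 2031/12/09 + 25 days = 2032/01/03. That falls on a Saturday, so it rolls to the next business day, Monday, 2032/01/05.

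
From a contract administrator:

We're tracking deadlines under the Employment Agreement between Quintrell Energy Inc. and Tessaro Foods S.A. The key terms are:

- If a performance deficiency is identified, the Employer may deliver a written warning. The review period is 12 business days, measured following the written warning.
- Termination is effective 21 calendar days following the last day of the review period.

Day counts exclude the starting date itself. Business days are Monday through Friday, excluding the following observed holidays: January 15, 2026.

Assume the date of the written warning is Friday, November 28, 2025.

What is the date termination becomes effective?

From Friday, November 28, 2025, 12 business days (Dec 1, Dec 2, Dec 3, Dec 4, …, Dec 12, Dec 15, Dec 16, skipping weekends) brings us to Tuesday, December 16, 2025, which is the last day of the review period.
The date termination becomes effective: December 16, 2025 + 21 days = January 6, 2026.

January 6, 2026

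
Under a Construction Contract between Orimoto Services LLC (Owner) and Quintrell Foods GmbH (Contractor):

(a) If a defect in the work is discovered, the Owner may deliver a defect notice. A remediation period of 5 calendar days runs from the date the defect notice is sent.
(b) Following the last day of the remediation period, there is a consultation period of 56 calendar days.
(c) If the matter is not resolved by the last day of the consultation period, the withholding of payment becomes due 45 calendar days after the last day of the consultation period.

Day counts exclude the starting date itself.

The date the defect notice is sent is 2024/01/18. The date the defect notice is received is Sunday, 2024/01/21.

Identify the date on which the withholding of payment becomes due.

The last day of the remediation period: 2024/01/18 + 5 days = 2024/01/23.
The last day of the consultation period: 56 calendar days after 2024/01/23 is 2024/03/19.
The date on which the withholding of payment becomes due: 45 calendar days after 2024/03/19 is 2024/05/03.

2024/05/03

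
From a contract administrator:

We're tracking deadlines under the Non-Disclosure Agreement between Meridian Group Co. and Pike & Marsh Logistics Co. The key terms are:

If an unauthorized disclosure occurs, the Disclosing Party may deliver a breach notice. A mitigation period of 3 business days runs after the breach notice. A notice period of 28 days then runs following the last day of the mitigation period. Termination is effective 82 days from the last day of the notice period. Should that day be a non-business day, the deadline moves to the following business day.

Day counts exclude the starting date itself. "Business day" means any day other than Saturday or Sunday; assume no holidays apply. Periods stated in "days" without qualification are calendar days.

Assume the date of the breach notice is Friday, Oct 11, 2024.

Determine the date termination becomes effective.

The last day of the mitigation period: counting 3 business days from Friday, Oct 11, 2024 (Oct 14, Oct 15, Oct 16, skipping weekends) reaches Wednesday, Oct 16, 2024.
The last day of the notice period: Oct 16, 2024 + 28 days = Nov 13, 2024.
The date termination becomes effective: 82 calendar days after Nov 13, 2024 is Feb 3, 2025. Feb 3, 2025 is a Monday, so no roll-forward applies.

Feb 3, 2025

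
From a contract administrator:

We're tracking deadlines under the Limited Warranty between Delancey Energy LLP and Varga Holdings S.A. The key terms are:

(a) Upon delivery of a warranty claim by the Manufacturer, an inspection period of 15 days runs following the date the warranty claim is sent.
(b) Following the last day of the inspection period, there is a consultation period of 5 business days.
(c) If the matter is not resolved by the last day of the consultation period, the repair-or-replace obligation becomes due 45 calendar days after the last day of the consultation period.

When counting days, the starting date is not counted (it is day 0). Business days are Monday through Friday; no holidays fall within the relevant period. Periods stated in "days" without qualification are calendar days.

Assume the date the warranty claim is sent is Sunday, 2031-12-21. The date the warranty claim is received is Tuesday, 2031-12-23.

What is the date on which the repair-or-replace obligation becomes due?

The last day of the inspection period: 2031-12-21 + 15 days = 2032-01-05.
From Monday, 2032-01-05, 5 business days (Jan 6, Jan 7, Jan 8, Jan 9, Jan 12, skipping weekends) brings us to Monday, 2032-01-12, which is the last day of the consultation period.
Adding 45 calendar days to 2032-01-12 gives 2032-02-26, which is the date on which the repair-or-replace obligation becomes due.

2032-02-26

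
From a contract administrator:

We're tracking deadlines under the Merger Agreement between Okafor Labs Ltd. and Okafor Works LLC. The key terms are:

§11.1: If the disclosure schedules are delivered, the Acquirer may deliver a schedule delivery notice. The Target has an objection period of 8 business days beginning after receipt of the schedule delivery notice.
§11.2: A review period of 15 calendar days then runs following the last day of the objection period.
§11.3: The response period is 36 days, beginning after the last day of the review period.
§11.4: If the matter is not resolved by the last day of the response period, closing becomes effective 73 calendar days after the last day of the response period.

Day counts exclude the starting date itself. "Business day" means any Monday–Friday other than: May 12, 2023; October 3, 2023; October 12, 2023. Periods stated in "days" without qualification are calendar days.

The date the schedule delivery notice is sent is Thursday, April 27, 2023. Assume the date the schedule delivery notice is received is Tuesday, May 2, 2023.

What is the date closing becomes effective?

The last day of the objection period: 8 business days after Tuesday, May 2, 2023, skipping weekends and the listed holiday on May 12 — May 3, May 4, May 5, May 8, May 9, May 10, May 11, May 15 — lands on Monday, May 15, 2023.
The last day of the review period: 15 calendar days after May 15, 2023 is May 30, 2023.
The last day of the response period: May 30, 2023 + 36 days = July 5, 2023.
The date closing becomes effective: July 5, 2023 + 73 days = September 16, 2023.

September 16, 2023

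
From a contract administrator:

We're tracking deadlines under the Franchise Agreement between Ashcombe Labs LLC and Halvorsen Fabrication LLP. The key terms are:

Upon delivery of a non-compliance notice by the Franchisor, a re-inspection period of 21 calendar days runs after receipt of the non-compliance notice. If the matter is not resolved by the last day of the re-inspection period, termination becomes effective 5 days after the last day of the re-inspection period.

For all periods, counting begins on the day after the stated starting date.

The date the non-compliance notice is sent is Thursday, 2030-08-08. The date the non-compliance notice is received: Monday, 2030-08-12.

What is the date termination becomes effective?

Adding 21 calendar days to 2030-08-12 gives 2030-09-02, which is the last day of the re-inspection period.
The date termination becomes effective: 2030-09-02 + 5 days = 2030-09-07.

2030-09-07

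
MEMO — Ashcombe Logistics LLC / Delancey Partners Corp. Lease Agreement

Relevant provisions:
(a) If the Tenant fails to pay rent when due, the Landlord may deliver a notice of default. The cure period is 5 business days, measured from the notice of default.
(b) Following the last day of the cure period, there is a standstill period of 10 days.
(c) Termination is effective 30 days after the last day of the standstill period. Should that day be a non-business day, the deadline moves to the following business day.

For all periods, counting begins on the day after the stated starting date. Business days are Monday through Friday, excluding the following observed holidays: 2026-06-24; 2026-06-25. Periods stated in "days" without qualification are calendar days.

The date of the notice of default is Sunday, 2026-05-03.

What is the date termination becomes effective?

The last day of the cure period: counting 5 business days from Sunday, 2026-05-03 (May 4, May 5, May 6, May 7, May 8, skipping weekends) reaches Friday, 2026-05-08.
The last day of the standstill period: 2026-05-08 + 10 days = 2026-05-18.
The date termination becomes effective: 2026-05-18 + 30 days = 2026-06-17. 2026-06-17 is a Wednesday and is not a listed holiday, so no roll-forward applies.

2026-06-17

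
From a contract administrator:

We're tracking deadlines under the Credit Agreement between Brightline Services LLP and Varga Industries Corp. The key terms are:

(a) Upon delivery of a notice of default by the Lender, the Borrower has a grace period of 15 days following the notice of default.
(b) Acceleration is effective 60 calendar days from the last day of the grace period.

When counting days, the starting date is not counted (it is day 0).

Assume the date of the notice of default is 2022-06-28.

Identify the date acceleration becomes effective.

2022-09-11

The last day of the grace period: 15 calendar days after 2022-06-28 is 2022-07-13.
Adding 60 calendar days to 2022-07-13 gives 2022-09-11, which is the date acceleration becomes effective.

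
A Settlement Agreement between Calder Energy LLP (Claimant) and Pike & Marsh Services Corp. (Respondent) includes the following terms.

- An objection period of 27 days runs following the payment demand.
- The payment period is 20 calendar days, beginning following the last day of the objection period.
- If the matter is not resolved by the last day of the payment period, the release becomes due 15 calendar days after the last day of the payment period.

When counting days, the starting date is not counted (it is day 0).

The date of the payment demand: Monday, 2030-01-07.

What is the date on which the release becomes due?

2030-03-10

The last day of the objection period: 27 calendar days after 2030-01-07 is 2030-02-03.
The last day of the payment period: 20 calendar days after 2030-02-03 is 2030-02-23.
The date on which the release becomes due: 15 calendar days after 2030-02-23 is 2030-03-10.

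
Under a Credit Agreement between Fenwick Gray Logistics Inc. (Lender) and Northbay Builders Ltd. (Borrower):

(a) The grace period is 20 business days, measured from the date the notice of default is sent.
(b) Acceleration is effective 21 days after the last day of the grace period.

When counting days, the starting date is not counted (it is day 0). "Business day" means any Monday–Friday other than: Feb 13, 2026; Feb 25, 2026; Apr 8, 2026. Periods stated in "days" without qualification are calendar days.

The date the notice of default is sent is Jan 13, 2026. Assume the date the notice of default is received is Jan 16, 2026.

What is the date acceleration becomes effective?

From Tuesday, Jan 13, 2026, 20 business days (Jan 14, Jan 15, Jan 16, Jan 19, …, Feb 6, Feb 9, Feb 10, skipping weekends) brings us to Tuesday, Feb 10, 2026, which is the last day of the grace period.
The date acceleration becomes effective: Feb 10, 2026 + 21 days = Mar 3, 2026.

Mar 3, 2026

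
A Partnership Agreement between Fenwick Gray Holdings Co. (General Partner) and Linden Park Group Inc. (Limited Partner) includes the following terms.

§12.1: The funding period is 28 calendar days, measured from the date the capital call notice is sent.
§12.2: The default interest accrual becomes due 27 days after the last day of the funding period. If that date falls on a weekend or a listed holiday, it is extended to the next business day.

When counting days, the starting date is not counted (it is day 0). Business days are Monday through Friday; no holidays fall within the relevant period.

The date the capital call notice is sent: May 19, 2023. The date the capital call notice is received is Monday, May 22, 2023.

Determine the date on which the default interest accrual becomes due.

Adding 28 calendar days to May 19, 2023 gives Jun 16, 2023, which is the last day of the funding period.
Adding 27 calendar days to Jun 16, 2023 gives Jul 13, 2023, which is the date on which the default interest accrual becomes due. Jul 13, 2023 is a Thursday, so no roll-forward applies.

Jul 13, 2023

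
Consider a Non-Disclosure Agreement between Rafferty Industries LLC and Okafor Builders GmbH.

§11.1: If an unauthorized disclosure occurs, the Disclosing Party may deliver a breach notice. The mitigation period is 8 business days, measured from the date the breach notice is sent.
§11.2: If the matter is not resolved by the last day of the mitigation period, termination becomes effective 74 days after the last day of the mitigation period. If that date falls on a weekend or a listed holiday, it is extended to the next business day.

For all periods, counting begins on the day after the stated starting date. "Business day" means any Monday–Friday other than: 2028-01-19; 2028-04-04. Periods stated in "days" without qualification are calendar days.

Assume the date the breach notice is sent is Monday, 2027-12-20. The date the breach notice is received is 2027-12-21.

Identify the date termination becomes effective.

The last day of the mitigation period: 8 business days after Monday, 2027-12-20, skipping weekends — Dec 21, Dec 22, Dec 23, Dec 24, Dec 27, Dec 28, Dec 29, Dec 30 — lands on Thursday, 2027-12-30.
Adding 74 calendar days to 2027-12-30 gives 2028-03-13, which is the date termination becomes effective. 2028-03-13 is a Monday and is not a listed holiday, so no roll-forward applies.

2028-03-13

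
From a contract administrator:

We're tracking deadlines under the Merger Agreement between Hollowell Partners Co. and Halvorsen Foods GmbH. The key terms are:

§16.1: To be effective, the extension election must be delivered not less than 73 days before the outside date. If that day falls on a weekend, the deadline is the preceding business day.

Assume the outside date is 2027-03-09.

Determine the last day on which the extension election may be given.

2027-03-09 minus 73 days is 2026-12-26. That is a Saturday, so the deadline moves back to Friday, 2026-12-25.

2026-12-25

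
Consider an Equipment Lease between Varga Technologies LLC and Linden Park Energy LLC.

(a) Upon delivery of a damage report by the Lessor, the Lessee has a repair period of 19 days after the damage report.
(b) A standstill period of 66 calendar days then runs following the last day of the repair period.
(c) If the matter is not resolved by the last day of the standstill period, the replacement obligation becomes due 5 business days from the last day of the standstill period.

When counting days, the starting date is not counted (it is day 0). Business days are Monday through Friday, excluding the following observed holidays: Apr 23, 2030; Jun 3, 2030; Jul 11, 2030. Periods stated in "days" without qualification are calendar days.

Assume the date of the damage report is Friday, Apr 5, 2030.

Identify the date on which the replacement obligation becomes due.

Jul 5, 2030

Adding 19 calendar days to Apr 5, 2030 gives Apr 24, 2030, which is the last day of the repair period.
The last day of the standstill period: 66 calendar days after Apr 24, 2030 is Jun 29, 2030.
The date on which the replacement obligation becomes due: 5 business days after Saturday, Jun 29, 2030, skipping weekends — Jul 1, Jul 2, Jul 3, Jul 4, Jul 5 — lands on Friday, Jul 5, 2030.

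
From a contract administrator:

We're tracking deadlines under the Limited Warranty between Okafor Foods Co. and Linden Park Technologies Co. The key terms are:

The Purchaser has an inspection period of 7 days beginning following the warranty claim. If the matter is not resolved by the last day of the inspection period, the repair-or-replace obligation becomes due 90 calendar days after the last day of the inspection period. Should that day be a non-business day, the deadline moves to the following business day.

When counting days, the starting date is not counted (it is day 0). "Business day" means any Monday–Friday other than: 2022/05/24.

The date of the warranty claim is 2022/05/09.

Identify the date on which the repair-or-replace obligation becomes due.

2022/08/15

The last day of the inspection period: 7 calendar days after 2022/05/09 is 2022/05/16.
Adding 90 calendar days to 2022/05/16 gives 2022/08/14, which is the date on which the repair-or-replace obligation becomes due. That falls on a Sunday, so it rolls to the next business day, Monday, 2022/08/15.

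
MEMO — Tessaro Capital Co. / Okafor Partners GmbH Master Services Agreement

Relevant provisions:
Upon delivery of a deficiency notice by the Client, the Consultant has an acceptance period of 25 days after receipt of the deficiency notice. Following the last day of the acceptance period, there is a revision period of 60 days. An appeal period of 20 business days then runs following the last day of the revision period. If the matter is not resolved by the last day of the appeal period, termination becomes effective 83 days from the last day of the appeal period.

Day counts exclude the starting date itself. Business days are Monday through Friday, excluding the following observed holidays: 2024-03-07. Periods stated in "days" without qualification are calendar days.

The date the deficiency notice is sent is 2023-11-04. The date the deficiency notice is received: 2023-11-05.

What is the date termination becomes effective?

The last day of the acceptance period: 2023-11-05 + 25 days = 2023-11-30.
Adding 60 calendar days to 2023-11-30 gives 2024-01-29, which is the last day of the revision period.
From Monday, 2024-01-29, 20 business days (Jan 30, Jan 31, Feb 1, Feb 2, …, Feb 22, Feb 23, Feb 26, skipping weekends) brings us to Monday, 2024-02-26, which is the last day of the appeal period.
Adding 83 calendar days to 2024-02-26 gives 2024-05-19, which is the date termination becomes effective.

2024-05-19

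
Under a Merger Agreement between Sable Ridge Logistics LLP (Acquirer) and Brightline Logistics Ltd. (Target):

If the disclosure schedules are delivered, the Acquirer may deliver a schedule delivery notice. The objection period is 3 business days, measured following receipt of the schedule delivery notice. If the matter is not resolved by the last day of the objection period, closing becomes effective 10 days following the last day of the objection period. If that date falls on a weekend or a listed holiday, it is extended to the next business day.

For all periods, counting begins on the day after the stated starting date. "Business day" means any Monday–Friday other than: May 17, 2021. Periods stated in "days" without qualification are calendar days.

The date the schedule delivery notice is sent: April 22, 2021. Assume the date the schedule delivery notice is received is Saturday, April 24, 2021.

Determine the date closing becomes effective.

May 10, 2021

The last day of the objection period: counting 3 business days from Saturday, April 24, 2021 (Apr 26, Apr 27, Apr 28, skipping weekends) reaches Wednesday, April 28, 2021.
The date closing becomes effective: April 28, 2021 + 10 days = May 8, 2021. That falls on a Saturday, so it rolls to the next business day, Monday, May 10, 2021.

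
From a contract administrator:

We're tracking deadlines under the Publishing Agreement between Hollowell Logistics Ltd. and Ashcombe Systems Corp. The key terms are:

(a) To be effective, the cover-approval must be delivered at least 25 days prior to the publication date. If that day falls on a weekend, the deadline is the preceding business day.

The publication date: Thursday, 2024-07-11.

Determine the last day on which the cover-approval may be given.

2024-06-14

2024-07-11 minus 25 days is 2024-06-16. That is a Sunday, so the deadline moves back to Friday, 2024-06-14.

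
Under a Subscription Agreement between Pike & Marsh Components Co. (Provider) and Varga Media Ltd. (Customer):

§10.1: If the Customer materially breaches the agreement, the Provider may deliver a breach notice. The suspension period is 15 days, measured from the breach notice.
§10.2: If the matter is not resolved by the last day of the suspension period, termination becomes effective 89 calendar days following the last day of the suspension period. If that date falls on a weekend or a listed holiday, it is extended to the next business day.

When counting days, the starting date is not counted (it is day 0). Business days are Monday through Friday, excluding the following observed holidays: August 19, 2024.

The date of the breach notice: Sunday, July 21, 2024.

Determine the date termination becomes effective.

November 4, 2024

The last day of the suspension period: July 21, 2024 + 15 days = August 5, 2024.
The date termination becomes effective: 89 calendar days after August 5, 2024 is November 2, 2024. That falls on a Saturday, so it rolls to the next business day, Monday, November 4, 2024.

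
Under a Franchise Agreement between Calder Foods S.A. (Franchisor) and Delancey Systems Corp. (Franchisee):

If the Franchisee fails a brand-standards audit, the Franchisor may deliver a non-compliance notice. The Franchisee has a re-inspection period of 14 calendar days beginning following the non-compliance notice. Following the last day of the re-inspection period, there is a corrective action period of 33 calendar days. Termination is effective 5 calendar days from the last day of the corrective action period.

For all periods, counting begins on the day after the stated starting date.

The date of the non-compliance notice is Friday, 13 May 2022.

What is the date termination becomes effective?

4 July 2022

The last day of the re-inspection period: 14 calendar days after 13 May 2022 is 27 May 2022.
The last day of the corrective action period: 27 May 2022 + 33 days = 29 June 2022.
The date termination becomes effective: 29 June 2022 + 5 days = 4 July 2022.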